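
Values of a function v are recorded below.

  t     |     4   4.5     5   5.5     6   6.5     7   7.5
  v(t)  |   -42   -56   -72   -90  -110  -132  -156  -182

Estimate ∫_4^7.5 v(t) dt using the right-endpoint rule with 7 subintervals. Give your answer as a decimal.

Δt = 0.5.
Sum = 0.5·[(-56) + (-72) + (-90) + (-110) + (-132) + (-156) + (-182)] = -399.

-399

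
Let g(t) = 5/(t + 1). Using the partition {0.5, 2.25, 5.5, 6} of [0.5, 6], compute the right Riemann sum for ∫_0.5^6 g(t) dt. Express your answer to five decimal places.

Subinterval widths: 1.75, 3.25, 0.5.
Right endpoints: 2.25, 5.5, 6.
g(2.25) = 20/13, g(5.5) = 10/13, g(6) = 5/7.
Sum = Σ Δt_i · g(t_i).
Sum ≈ 5.54945.

5.54945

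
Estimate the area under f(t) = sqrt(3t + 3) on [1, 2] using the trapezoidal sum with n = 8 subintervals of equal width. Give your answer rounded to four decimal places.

2.7339

Δt = (2 − 1)/8 = 0.125.
f(1) ≈ 2.4495, f(1.125) ≈ 2.5249, f(1.25) ≈ 2.5981, f(1.375) ≈ 2.6693, f(1.5) ≈ 2.7386, f(1.625) ≈ 2.8062, f(1.75) ≈ 2.8723, f(1.875) ≈ 2.9368, f(2) ≈ 3.0000.
T_8 = (Δt/2)·[f(t_0) + 2f(t_1) + ... + 2f(t_{7}) + f(t_8)].
Sum ≈ 2.7339.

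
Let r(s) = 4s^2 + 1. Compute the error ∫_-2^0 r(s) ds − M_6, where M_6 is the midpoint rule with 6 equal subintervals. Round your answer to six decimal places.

Exact integral: ∫_-2^0 r(s) ds ≈ 12.66666667.
M_6 ≈ 12.59259259.
Error ≈ 12.66666667 − 12.59259259 ≈ 0.074074.

0.074074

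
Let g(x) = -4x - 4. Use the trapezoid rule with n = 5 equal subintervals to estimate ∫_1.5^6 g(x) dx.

Δx = (6 − 1.5)/5 = 0.9.
g(1.5) = -10, g(2.4) = -13.6, g(3.3) = -17.2, g(4.2) = -20.8, g(5.1) = -24.4, g(6) = -28.
T_5 = (Δx/2)·[g(x_0) + 2g(x_1) + ... + 2g(x_{4}) + g(x_5)].
Sum = -85.5.

-85.5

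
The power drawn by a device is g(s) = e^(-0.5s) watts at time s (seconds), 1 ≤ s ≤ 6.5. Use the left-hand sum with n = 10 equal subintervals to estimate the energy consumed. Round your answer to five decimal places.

1.29879

Δs = (6.5 − 1)/10 = 0.55.
Left endpoints: 1, 1.55, 2.1, 2.65, 3.2, 3.75, 4.3, 4.85, 5.4, 5.95.
g(1) ≈ 0.60653, g(1.55) ≈ 0.46070, g(2.1) ≈ 0.34994, g(2.65) ≈ 0.26580, g(3.2) ≈ 0.20190, g(3.75) ≈ 0.15335, g(4.3) ≈ 0.11648, g(4.85) ≈ 0.08848, g(5.4) ≈ 0.06721, g(5.95) ≈ 0.05105.
Sum = Δs · [g(1) + g(1.55) + g(2.1) + ...].
Sum ≈ 1.29879.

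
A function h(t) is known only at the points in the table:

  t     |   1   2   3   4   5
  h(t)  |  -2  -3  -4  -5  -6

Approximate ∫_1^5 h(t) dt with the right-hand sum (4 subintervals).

-18

Δt = 1.
Sum = 1·[(-3) + (-4) + (-5) + (-6)] = -18.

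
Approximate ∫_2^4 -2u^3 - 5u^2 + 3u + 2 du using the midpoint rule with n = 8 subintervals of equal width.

-191.09375

Δu = (4 − 2)/8 = 0.25.
Midpoints: 2.125, 2.375, 2.625, 2.875, 3.125, 3.375, 3.625, 3.875.
f(2.125) = -33.39453125, f(2.375) = -45.87109375, f(2.625) = -60.75390625, f(2.875) = -78.23046875, f(3.125) = -98.48828125, f(3.375) = -121.71484375, f(3.625) = -148.09765625, f(3.875) = -177.82421875.
Sum = Δu · [f(2.125) + f(2.375) + f(2.625) + ...].
Sum = -191.09375.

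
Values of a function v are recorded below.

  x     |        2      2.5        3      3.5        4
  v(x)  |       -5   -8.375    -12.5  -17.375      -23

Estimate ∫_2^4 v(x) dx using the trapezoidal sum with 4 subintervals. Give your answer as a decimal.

Δx = 0.5.
T_4 = (0.5/2)·[(-5) + 2·(-8.375) + 2·(-12.5) + 2·(-17.375) + (-23)] = -26.125.

-26.125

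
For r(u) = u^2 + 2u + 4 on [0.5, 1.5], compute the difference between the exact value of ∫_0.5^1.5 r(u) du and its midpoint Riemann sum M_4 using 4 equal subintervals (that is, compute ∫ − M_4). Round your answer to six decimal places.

0.005208

Exact integral: ∫_0.5^1.5 r(u) du ≈ 7.08333333.
M_4 = 7.078125.
Error ≈ 7.08333333 − 7.078125 ≈ 0.005208.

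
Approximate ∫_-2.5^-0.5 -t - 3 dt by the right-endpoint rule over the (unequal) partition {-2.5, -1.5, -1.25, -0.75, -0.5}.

Subinterval widths: 1, 0.25, 0.5, 0.25.
Right endpoints: -1.5, -1.25, -0.75, -0.5.
f(-1.5) = -1.5, f(-1.25) = -1.75, f(-0.75) = -2.25, f(-0.5) = -2.5.
Sum = Σ Δt_i · f(t_i).
Sum = -3.6875.

-3.6875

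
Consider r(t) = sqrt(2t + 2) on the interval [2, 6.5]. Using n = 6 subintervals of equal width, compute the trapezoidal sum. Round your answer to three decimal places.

14.459

Δt = (6.5 − 2)/6 = 0.75.
r(2) ≈ 2.449, r(2.75) ≈ 2.739, r(3.5) ≈ 3.000, r(4.25) ≈ 3.240, r(5) ≈ 3.464, r(5.75) ≈ 3.674, r(6.5) ≈ 3.873.
T_6 = (Δt/2)·[r(t_0) + 2r(t_1) + ... + 2r(t_{5}) + r(t_6)].
Sum ≈ 14.459.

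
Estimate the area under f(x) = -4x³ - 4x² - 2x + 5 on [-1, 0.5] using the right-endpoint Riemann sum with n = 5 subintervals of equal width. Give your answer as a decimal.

6.99

Δx = (0.5 − (-1))/5 = 0.3.
Right endpoints: -0.7, -0.4, -0.1, 0.2, 0.5.
f(-0.7) = 5.812, f(-0.4) = 5.416, f(-0.1) = 5.164, f(0.2) = 4.408, f(0.5) = 2.5.
Sum = Δx · [f(-0.7) + f(-0.4) + f(-0.1) + f(0.2) + f(0.5)].
Sum = 6.99.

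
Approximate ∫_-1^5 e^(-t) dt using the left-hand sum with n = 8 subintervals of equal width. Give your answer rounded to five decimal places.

3.85430

Δt = (5 − (-1))/8 = 0.75.
Left endpoints: -1, -0.25, 0.5, 1.25, 2, 2.75, 3.5, 4.25.
f(-1) ≈ 2.71828, f(-0.25) ≈ 1.28403, f(0.5) ≈ 0.60653, f(1.25) ≈ 0.28650, f(2) ≈ 0.13534, f(2.75) ≈ 0.06393, f(3.5) ≈ 0.03020, f(4.25) ≈ 0.01426.
Sum = Δt · [f(-1) + f(-0.25) + f(0.5) + ...].
Sum ≈ 3.85430.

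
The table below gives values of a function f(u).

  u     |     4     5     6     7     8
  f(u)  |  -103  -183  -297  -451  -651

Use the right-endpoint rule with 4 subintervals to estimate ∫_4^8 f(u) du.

-1582

Δu = 1.
Sum = 1·[(-183) + (-297) + (-451) + (-651)] = -1582.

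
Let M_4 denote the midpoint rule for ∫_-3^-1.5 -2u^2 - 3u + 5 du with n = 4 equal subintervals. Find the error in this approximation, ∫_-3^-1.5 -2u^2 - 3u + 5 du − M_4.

Exact integral: ∫_-3^-1.5 f(u) du = 1.875.
M_4 = 1.91015625.
Error = 1.875 − 1.91015625 = -0.03515625.

-0.03515625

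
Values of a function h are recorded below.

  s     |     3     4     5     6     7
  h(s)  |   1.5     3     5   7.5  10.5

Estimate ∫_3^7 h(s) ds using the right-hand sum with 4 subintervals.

Δs = 1.
Sum = 1·[3 + 5 + 7.5 + 10.5] = 26.

26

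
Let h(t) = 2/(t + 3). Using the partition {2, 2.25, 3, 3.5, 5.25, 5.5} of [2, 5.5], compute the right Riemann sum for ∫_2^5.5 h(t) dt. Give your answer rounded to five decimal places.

0.98215

Subinterval widths: 0.25, 0.75, 0.5, 1.75, 0.25.
Right endpoints: 2.25, 3, 3.5, 5.25, 5.5.
h(2.25) = 8/21, h(3) = 1/3, h(3.5) = 4/13, h(5.25) = 8/33, h(5.5) = 4/17.
Sum = Σ Δt_i · h(t_i).
Sum ≈ 0.98215.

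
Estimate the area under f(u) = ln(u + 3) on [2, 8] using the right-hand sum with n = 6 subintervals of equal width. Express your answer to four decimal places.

Δu = (8 − 2)/6 = 1.
Right endpoints: 3, 4, 5, 6, 7, 8.
f(3) ≈ 1.7918, f(4) ≈ 1.9459, f(5) ≈ 2.0794, f(6) ≈ 2.1972, f(7) ≈ 2.3026, f(8) ≈ 2.3979.
Sum = Δu · [f(3) + f(4) + f(5) + ...].
Sum ≈ 12.7148.

12.7148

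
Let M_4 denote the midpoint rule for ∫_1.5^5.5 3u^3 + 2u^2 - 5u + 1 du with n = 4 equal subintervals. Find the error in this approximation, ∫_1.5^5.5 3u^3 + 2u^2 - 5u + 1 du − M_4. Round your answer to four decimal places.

11.1667

Exact integral: ∫_1.5^5.5 f(u) du ≈ 725.166667.
M_4 = 714.
Error ≈ 725.166667 − 714 ≈ 11.1667.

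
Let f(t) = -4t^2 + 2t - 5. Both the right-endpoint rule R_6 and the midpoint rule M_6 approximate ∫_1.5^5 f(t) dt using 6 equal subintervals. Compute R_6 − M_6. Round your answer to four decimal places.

R_6 ≈ -182.210648.
M_6 ≈ -156.519676.
R_6 − M_6 ≈ -25.6910.

-25.6910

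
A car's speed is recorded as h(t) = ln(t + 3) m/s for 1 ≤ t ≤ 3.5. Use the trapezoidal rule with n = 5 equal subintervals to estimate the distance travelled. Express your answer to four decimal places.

4.1195

Δt = (3.5 − 1)/5 = 0.5.
h(1) ≈ 1.3863, h(1.5) ≈ 1.5041, h(2) ≈ 1.6094, h(2.5) ≈ 1.7047, h(3) ≈ 1.7918, h(3.5) ≈ 1.8718.
T_5 = (Δt/2)·[h(t_0) + 2h(t_1) + ... + 2h(t_{4}) + h(t_5)].
Sum ≈ 4.1195.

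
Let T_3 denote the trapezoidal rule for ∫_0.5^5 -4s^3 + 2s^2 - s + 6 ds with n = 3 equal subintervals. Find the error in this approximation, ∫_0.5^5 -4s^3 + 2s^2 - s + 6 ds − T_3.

52.3125

Exact integral: ∫_0.5^5 f(s) ds = -527.0625.
T_3 = -579.375.
Error = -527.0625 − (-579.375) = 52.3125.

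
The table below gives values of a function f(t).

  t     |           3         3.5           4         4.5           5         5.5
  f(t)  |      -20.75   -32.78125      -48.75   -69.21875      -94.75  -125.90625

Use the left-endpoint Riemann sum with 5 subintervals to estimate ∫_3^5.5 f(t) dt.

Δt = 0.5.
Sum = 0.5·[(-20.75) + (-32.78125) + (-48.75) + (-69.21875) + (-94.75)] = -133.125.

-133.125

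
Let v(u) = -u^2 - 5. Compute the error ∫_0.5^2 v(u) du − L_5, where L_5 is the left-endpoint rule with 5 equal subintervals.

-0.54

Exact integral: ∫_0.5^2 v(u) du = -10.125.
L_5 = -9.585.
Error = -10.125 − (-9.585) = -0.54.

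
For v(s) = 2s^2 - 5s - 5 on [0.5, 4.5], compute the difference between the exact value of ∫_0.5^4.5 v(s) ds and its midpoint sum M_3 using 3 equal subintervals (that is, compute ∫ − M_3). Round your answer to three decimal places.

1.185

Exact integral: ∫_0.5^4.5 v(s) ds ≈ -9.33333.
M_3 ≈ -10.51852.
Error ≈ -9.33333 − (-10.51852) ≈ 1.185.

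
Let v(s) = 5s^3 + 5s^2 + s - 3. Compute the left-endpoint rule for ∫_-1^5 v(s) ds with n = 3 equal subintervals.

Δs = (5 − (-1))/3 = 2.
Left endpoints: -1, 1, 3.
v(-1) = -4, v(1) = 8, v(3) = 180.
Sum = Δs · [v(-1) + v(1) + v(3)].
Sum = 368.

368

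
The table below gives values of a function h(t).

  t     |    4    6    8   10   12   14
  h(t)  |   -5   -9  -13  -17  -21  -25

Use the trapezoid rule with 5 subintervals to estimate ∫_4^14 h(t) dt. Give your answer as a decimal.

Δt = 2.
T_5 = (2/2)·[(-5) + 2·(-9) + 2·(-13) + 2·(-17) + 2·(-21) + (-25)] = -150.

-150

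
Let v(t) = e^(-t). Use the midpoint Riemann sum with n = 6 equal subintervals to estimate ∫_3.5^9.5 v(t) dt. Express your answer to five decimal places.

0.02890

Δt = (9.5 − 3.5)/6 = 1.
Midpoints: 4, 5, 6, 7, 8, 9.
v(4) ≈ 0.01832, v(5) ≈ 0.00674, v(6) ≈ 0.00248, v(7) ≈ 0.00091, v(8) ≈ 0.00034, v(9) ≈ 0.00012.
Sum = Δt · [v(4) + v(5) + v(6) + ...].
Sum ≈ 0.02890.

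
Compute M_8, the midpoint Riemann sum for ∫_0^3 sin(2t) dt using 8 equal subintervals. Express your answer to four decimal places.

0.0204

Δt = (3 − 0)/8 = 0.375.
Midpoints: 0.1875, 0.5625, 0.9375, 1.3125, 1.6875, 2.0625, 2.4375, 2.8125.
f(0.1875) ≈ 0.3663, f(0.5625) ≈ 0.9023, f(0.9375) ≈ 0.9541, f(1.3125) ≈ 0.4939, f(1.6875) ≈ -0.2313, f(2.0625) ≈ -0.8324, f(2.4375) ≈ -0.9868, f(2.8125) ≈ -0.6117.
Sum = Δt · [f(0.1875) + f(0.5625) + f(0.9375) + ...].
Sum ≈ 0.0204.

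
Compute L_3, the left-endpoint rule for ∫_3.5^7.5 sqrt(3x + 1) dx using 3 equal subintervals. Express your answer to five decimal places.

15.65873

Δx = (7.5 − 3.5)/3 = 4/3.
Left endpoints: 3.5, 29/6, 37/6.
f(3.5) ≈ 3.39116, f(29/6) ≈ 3.93700, f(37/6) ≈ 4.41588.
Sum = Δx · [f(3.5) + f(29/6) + f(37/6)].
Sum ≈ 15.65873.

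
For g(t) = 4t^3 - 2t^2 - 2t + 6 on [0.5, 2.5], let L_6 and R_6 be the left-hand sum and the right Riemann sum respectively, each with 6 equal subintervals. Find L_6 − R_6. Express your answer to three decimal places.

-15.333

L_6 ≈ 27.59259.
R_6 ≈ 42.92593.
L_6 − R_6 ≈ -15.333.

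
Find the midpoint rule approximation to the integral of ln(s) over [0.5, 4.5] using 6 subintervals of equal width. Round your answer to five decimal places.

Δs = (4.5 − 0.5)/6 = 2/3.
Midpoints: 5/6, 1.5, 13/6, 17/6, 3.5, 25/6.
f(5/6) ≈ -0.18232, f(1.5) ≈ 0.40547, f(13/6) ≈ 0.77319, f(17/6) ≈ 1.04145, f(3.5) ≈ 1.25276, f(25/6) ≈ 1.42712.
Sum = Δs · [f(5/6) + f(1.5) + f(13/6) + ...].
Sum ≈ 3.14511.

3.14511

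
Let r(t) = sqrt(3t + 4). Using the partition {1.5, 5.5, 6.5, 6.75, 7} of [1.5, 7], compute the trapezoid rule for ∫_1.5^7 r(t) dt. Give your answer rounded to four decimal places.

22.0361

Subinterval widths: 4, 1, 0.25, 0.25.
r(1.5) ≈ 2.9155, r(5.5) ≈ 4.5277, r(6.5) ≈ 4.8477, r(6.75) ≈ 4.9244, r(7) ≈ 5.0000.
On each subinterval the trapezoid contributes (Δt_i/2)·[r(t_{i-1}) + r(t_i)].
Sum ≈ 22.0361.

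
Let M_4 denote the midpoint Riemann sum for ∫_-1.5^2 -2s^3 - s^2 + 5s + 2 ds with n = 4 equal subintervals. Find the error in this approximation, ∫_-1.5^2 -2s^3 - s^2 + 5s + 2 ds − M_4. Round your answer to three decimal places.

Exact integral: ∫_-1.5^2 f(s) ds ≈ 2.11458.
M_4 ≈ 2.67285.
Error ≈ 2.11458 − 2.67285 ≈ -0.558.

-0.558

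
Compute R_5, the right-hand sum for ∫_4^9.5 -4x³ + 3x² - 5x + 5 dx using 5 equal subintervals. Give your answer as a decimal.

-8978.365

Δx = (9.5 − 4)/5 = 1.1.
Right endpoints: 5.1, 6.2, 7.3, 8.4, 9.5.
f(5.1) = -473.074, f(6.2) = -863.992, f(7.3) = -1427.698, f(8.4) = -2196.136, f(9.5) = -3201.25.
Sum = Δx · [f(5.1) + f(6.2) + f(7.3) + f(8.4) + f(9.5)].
Sum = -8978.365.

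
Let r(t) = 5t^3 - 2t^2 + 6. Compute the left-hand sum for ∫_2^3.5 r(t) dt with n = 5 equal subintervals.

130.53

Δt = (3.5 − 2)/5 = 0.3.
Left endpoints: 2, 2.3, 2.6, 2.9, 3.2.
r(2) = 38, r(2.3) = 56.255, r(2.6) = 80.36, r(2.9) = 111.125, r(3.2) = 149.36.
Sum = Δt · [r(2) + r(2.3) + r(2.6) + r(2.9) + r(3.2)].
Sum = 130.53.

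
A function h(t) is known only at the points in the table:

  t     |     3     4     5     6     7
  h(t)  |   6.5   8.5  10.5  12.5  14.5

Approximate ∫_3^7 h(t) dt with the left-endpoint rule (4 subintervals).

38

Δt = 1.
Sum = 1·[6.5 + 8.5 + 10.5 + 12.5] = 38.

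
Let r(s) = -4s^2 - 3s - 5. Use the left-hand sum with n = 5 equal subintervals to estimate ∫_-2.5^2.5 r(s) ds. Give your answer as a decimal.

Δs = (2.5 − (-2.5))/5 = 1.
Left endpoints: -2.5, -1.5, -0.5, 0.5, 1.5.
r(-2.5) = -22.5, r(-1.5) = -9.5, r(-0.5) = -4.5, r(0.5) = -7.5, r(1.5) = -18.5.
Sum = Δs · [r(-2.5) + r(-1.5) + r(-0.5) + r(0.5) + r(1.5)].
Sum = -62.5.

-62.5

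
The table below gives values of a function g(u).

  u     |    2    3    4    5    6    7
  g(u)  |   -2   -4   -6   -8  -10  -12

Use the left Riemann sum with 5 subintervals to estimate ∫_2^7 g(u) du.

-30

Δu = 1.
Sum = 1·[(-2) + (-4) + (-6) + (-8) + (-10)] = -30.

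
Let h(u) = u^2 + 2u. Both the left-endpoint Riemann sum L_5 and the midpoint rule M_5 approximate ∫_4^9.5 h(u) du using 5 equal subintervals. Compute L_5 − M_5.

-45.22375

L_5 = 292.93.
M_5 = 338.15375.
L_5 − M_5 = -45.22375.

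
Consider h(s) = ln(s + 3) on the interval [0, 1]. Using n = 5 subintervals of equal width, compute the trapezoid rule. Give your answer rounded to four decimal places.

1.2491

Δs = (1 − 0)/5 = 0.2.
h(0) ≈ 1.0986, h(0.2) ≈ 1.1632, h(0.4) ≈ 1.2238, h(0.6) ≈ 1.2809, h(0.8) ≈ 1.3350, h(1) ≈ 1.3863.
T_5 = (Δs/2)·[h(s_0) + 2h(s_1) + ... + 2h(s_{4}) + h(s_5)].
Sum ≈ 1.2491.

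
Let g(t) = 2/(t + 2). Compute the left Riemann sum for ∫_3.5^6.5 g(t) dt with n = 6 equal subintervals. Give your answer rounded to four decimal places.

Δt = (6.5 − 3.5)/6 = 0.5.
Left endpoints: 3.5, 4, 4.5, 5, 5.5, 6.
g(3.5) = 4/11, g(4) = 1/3, g(4.5) = 4/13, g(5) = 2/7, g(5.5) = 4/15, g(6) = 0.25.
Sum = Δt · [g(3.5) + g(4) + g(4.5) + ...].
Sum ≈ 0.9035.

0.9035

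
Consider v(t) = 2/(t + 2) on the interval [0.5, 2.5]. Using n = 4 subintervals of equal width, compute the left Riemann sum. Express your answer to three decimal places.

Δt = (2.5 − 0.5)/4 = 0.5.
Left endpoints: 0.5, 1, 1.5, 2.
v(0.5) = 0.8, v(1) = 2/3, v(1.5) = 4/7, v(2) = 0.5.
Sum = Δt · [v(0.5) + v(1) + v(1.5) + v(2)].
Sum ≈ 1.269.

1.269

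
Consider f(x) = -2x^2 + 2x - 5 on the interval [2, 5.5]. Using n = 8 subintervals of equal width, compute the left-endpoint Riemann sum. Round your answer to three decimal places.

Δx = (5.5 − 2)/8 = 0.4375.
Left endpoints: 2, 2.4375, 2.875, 3.3125, 3.75, 4.1875, 4.625, 5.0625.
f(2) = -9, f(2.4375) = -12.0078125, f(2.875) = -15.78125, f(3.3125) = -20.3203125, f(3.75) = -25.625, f(4.1875) = -31.6953125, f(4.625) = -38.53125, f(5.0625) = -46.1328125.
Sum = Δx · [f(2) + f(2.4375) + f(2.875) + ...].
Sum ≈ -87.104.

-87.104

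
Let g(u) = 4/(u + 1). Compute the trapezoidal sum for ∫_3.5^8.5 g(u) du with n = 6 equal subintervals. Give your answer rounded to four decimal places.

2.9977

Δu = (8.5 − 3.5)/6 = 5/6.
g(3.5) = 8/9, g(13/3) = 0.75, g(31/6) = 24/37, g(6) = 4/7, g(41/6) = 24/47, g(23/3) = 6/13, g(8.5) = 8/19.
T_6 = (Δu/2)·[g(u_0) + 2g(u_1) + ... + 2g(u_{5}) + g(u_6)].
Sum ≈ 2.9977.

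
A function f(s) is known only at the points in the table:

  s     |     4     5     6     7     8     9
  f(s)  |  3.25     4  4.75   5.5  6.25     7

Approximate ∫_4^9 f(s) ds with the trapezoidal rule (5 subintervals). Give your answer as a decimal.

25.625

Δs = 1.
T_5 = (1/2)·[3.25 + 2·4 + 2·4.75 + 2·5.5 + 2·6.25 + 7] = 25.625.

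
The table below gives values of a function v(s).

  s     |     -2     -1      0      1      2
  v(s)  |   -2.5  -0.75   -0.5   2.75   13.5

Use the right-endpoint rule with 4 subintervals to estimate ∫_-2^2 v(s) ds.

Δs = 1.
Sum = 1·[(-0.75) + (-0.5) + 2.75 + 13.5] = 15.

15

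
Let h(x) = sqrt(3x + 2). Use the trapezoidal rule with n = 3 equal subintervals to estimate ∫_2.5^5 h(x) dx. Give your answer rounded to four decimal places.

Δx = (5 − 2.5)/3 = 5/6.
h(2.5) ≈ 3.0822, h(10/3) ≈ 3.4641, h(25/6) ≈ 3.8079, h(5) ≈ 4.1231.
T_3 = (Δx/2)·[h(x_0) + 2h(x_1) + 2h(x_2) + h(x_3)].
Sum ≈ 9.0622.

9.0622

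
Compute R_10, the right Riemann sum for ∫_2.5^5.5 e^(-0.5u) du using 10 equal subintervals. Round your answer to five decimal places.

Δu = (5.5 − 2.5)/10 = 0.3.
Right endpoints: 2.8, 3.1, 3.4, 3.7, 4, 4.3, 4.6, 4.9, 5.2, 5.5.
f(2.8) ≈ 0.24660, f(3.1) ≈ 0.21225, f(3.4) ≈ 0.18268, f(3.7) ≈ 0.15724, f(4) ≈ 0.13534, f(4.3) ≈ 0.11648, f(4.6) ≈ 0.10026, f(4.9) ≈ 0.08629, f(5.2) ≈ 0.07427, f(5.5) ≈ 0.06393.
Sum = Δu · [f(2.8) + f(3.1) + f(3.4) + ...].
Sum ≈ 0.41260.

0.41260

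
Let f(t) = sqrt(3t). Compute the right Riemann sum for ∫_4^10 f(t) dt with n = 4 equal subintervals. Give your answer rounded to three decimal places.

Δt = (10 − 4)/4 = 1.5.
Right endpoints: 5.5, 7, 8.5, 10.
f(5.5) ≈ 4.062, f(7) ≈ 4.583, f(8.5) ≈ 5.050, f(10) ≈ 5.477.
Sum = Δt · [f(5.5) + f(7) + f(8.5) + f(10)].
Sum ≈ 28.757.

28.757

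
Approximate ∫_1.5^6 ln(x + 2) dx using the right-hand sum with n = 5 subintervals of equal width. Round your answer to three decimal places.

Δx = (6 − 1.5)/5 = 0.9.
Right endpoints: 2.4, 3.3, 4.2, 5.1, 6.
f(2.4) ≈ 1.482, f(3.3) ≈ 1.668, f(4.2) ≈ 1.825, f(5.1) ≈ 1.960, f(6) ≈ 2.079.
Sum = Δx · [f(2.4) + f(3.3) + f(4.2) + f(5.1) + f(6)].
Sum ≈ 8.112.

8.112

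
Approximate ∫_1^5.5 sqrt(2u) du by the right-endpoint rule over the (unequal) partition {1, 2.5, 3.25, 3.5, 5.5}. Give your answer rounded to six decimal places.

12.560922

Subinterval widths: 1.5, 0.75, 0.25, 2.
Right endpoints: 2.5, 3.25, 3.5, 5.5.
f(2.5) ≈ 2.236068, f(3.25) ≈ 2.549510, f(3.5) ≈ 2.645751, f(5.5) ≈ 3.316625.
Sum = Σ Δu_i · f(u_i).
Sum ≈ 12.560922.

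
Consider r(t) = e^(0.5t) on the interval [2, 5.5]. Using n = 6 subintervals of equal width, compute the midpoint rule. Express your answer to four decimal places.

Δt = (5.5 − 2)/6 = 7/12.
Midpoints: 55/24, 2.875, 83/24, 97/24, 4.625, 125/24.
r(55/24) ≈ 3.1451, r(2.875) ≈ 4.2102, r(83/24) ≈ 5.6360, r(97/24) ≈ 7.5446, r(4.625) ≈ 10.0996, r(125/24) ≈ 13.5200.
Sum = Δt · [r(55/24) + r(2.875) + r(83/24) + ...].
Sum ≈ 25.7573.

25.7573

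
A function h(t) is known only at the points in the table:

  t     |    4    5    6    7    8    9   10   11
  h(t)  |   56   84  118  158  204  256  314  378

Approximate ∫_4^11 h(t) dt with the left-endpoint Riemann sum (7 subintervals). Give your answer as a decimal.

1190

Δt = 1.
Sum = 1·[56 + 84 + 118 + 158 + 204 + 256 + 314] = 1190.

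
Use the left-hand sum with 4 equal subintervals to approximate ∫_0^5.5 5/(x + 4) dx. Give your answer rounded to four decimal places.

4.8625

Δx = (5.5 − 0)/4 = 1.375.
Left endpoints: 0, 1.375, 2.75, 4.125.
f(0) = 1.25, f(1.375) = 40/43, f(2.75) = 20/27, f(4.125) = 8/13.
Sum = Δx · [f(0) + f(1.375) + f(2.75) + f(4.125)].
Sum ≈ 4.8625.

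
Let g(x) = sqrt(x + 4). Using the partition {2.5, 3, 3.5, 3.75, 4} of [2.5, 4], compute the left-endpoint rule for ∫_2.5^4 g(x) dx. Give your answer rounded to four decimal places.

3.9783

Subinterval widths: 0.5, 0.5, 0.25, 0.25.
Left endpoints: 2.5, 3, 3.5, 3.75.
g(2.5) ≈ 2.5495, g(3) ≈ 2.6458, g(3.5) ≈ 2.7386, g(3.75) ≈ 2.7839.
Sum = Σ Δx_i · g(x_i).
Sum ≈ 3.9783.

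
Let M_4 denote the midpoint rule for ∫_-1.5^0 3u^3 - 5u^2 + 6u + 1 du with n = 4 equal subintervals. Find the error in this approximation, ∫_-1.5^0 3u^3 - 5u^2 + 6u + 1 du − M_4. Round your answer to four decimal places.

Exact integral: ∫_-1.5^0 f(u) du = -14.671875.
M_4 ≈ -14.465332.
Error ≈ -14.671875 − (-14.465332) ≈ -0.2065.

-0.2065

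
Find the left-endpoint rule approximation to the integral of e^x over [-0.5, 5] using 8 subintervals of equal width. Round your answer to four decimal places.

Δx = (5 − (-0.5))/8 = 0.6875.
Left endpoints: -0.5, 0.1875, 0.875, 1.5625, 2.25, 2.9375, 3.625, 4.3125.
f(-0.5) ≈ 0.6065, f(0.1875) ≈ 1.2062, f(0.875) ≈ 2.3989, f(1.5625) ≈ 4.7707, f(2.25) ≈ 9.4877, f(2.9375) ≈ 18.8686, f(3.625) ≈ 37.5247, f(4.3125) ≈ 74.6268.
Sum = Δx · [f(-0.5) + f(0.1875) + f(0.875) + ...].
Sum ≈ 102.7746.

102.7746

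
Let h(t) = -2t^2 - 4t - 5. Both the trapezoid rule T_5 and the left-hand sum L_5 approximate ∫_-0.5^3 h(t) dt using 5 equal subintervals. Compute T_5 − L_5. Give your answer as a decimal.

T_5 = -53.655.
L_5 = -42.63.
T_5 − L_5 = -11.025.

-11.025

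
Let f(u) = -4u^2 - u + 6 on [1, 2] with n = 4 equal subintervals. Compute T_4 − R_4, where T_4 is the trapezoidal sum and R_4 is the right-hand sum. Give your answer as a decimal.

1.625

T_4 = -4.875.
R_4 = -6.5.
T_4 − R_4 = 1.625.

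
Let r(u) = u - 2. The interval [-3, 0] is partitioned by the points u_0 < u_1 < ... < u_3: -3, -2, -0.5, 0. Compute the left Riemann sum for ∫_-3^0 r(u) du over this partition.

Subinterval widths: 1, 1.5, 0.5.
Left endpoints: -3, -2, -0.5.
r(-3) = -5, r(-2) = -4, r(-0.5) = -2.5.
Sum = Σ Δu_i · r(u_i).
Sum = -12.25.

-12.25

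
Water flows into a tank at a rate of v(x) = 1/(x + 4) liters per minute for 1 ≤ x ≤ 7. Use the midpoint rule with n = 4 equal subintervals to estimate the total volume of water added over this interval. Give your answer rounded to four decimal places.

0.7855

Δx = (7 − 1)/4 = 1.5.
Midpoints: 1.75, 3.25, 4.75, 6.25.
v(1.75) = 4/23, v(3.25) = 4/29, v(4.75) = 4/35, v(6.25) = 4/41.
Sum = Δx · [v(1.75) + v(3.25) + v(4.75) + v(6.25)].
Sum ≈ 0.7855.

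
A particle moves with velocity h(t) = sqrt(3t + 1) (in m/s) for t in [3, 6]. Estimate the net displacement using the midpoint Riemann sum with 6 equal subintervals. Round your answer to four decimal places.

11.3783

Δt = (6 − 3)/6 = 0.5.
Midpoints: 3.25, 3.75, 4.25, 4.75, 5.25, 5.75.
h(3.25) ≈ 3.2787, h(3.75) ≈ 3.5000, h(4.25) ≈ 3.7081, h(4.75) ≈ 3.9051, h(5.25) ≈ 4.0927, h(5.75) ≈ 4.2720.
Sum = Δt · [h(3.25) + h(3.75) + h(4.25) + ...].
Sum ≈ 11.3783.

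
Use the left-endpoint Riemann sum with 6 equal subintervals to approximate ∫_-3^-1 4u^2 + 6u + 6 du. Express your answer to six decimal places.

Δu = (-1 − (-3))/6 = 1/3.
Left endpoints: -3, -8/3, -7/3, -2, -5/3, -4/3.
f(-3) = 24, f(-8/3) = 166/9, f(-7/3) = 124/9, f(-2) = 10, f(-5/3) = 64/9, f(-4/3) = 46/9.
Sum = Δu · [f(-3) + f(-8/3) + f(-7/3) + ...].
Sum ≈ 26.148148.

26.148148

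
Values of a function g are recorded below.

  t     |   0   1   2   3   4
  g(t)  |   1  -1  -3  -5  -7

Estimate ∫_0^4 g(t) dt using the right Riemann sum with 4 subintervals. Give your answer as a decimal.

-16

Δt = 1.
Sum = 1·[(-1) + (-3) + (-5) + (-7)] = -16.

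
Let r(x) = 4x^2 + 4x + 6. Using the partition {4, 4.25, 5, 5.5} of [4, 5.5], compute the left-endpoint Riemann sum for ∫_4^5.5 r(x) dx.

Subinterval widths: 0.25, 0.75, 0.5.
Left endpoints: 4, 4.25, 5.
r(4) = 86, r(4.25) = 95.25, r(5) = 126.
Sum = Σ Δx_i · r(x_i).
Sum = 155.9375.

155.9375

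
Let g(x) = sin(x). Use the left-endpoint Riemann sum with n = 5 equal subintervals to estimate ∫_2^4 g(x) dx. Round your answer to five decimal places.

Δx = (4 − 2)/5 = 0.4.
Left endpoints: 2, 2.4, 2.8, 3.2, 3.6.
g(2) ≈ 0.90930, g(2.4) ≈ 0.67546, g(2.8) ≈ 0.33499, g(3.2) ≈ -0.05837, g(3.6) ≈ -0.44252.
Sum = Δx · [g(2) + g(2.4) + g(2.8) + g(3.2) + g(3.6)].
Sum ≈ 0.56754.

0.56754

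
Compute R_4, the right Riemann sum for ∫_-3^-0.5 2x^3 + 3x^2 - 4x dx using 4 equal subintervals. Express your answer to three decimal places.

8.154

Δx = (-0.5 − (-3))/4 = 0.625.
Right endpoints: -2.375, -1.75, -1.125, -0.5.
f(-2.375) = -0.37109375, f(-1.75) = 5.46875, f(-1.125) = 5.44921875, f(-0.5) = 2.5.
Sum = Δx · [f(-2.375) + f(-1.75) + f(-1.125) + f(-0.5)].
Sum ≈ 8.154.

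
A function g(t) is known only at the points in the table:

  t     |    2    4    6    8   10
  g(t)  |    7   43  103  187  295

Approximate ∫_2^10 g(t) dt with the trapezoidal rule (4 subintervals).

968

Δt = 2.
T_4 = (2/2)·[7 + 2·43 + 2·103 + 2·187 + 295] = 968.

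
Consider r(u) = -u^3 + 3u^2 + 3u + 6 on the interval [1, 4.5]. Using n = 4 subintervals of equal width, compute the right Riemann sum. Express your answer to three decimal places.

Δu = (4.5 − 1)/4 = 0.875.
Right endpoints: 1.875, 2.75, 3.625, 4.5.
r(1.875) = 7977/512, r(2.75) = 16.140625, r(3.625) = 4435/512, r(4.5) = -10.875.
Sum = Δu · [r(1.875) + r(2.75) + r(3.625) + r(4.5)].
Sum ≈ 25.819.

25.819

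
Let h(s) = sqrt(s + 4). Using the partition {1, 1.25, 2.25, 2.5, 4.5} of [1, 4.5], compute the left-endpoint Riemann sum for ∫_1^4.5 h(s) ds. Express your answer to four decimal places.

Subinterval widths: 0.25, 1, 0.25, 2.
Left endpoints: 1, 1.25, 2.25, 2.5.
h(1) ≈ 2.2361, h(1.25) ≈ 2.2913, h(2.25) ≈ 2.5000, h(2.5) ≈ 2.5495.
Sum = Σ Δs_i · h(s_i).
Sum ≈ 8.5743.

8.5743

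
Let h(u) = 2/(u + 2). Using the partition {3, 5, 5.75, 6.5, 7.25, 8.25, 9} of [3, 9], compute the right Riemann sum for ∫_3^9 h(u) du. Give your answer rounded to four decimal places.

Subinterval widths: 2, 0.75, 0.75, 0.75, 1, 0.75.
Right endpoints: 5, 5.75, 6.5, 7.25, 8.25, 9.
h(5) = 2/7, h(5.75) = 8/31, h(6.5) = 4/17, h(7.25) = 8/37, h(8.25) = 8/41, h(9) = 2/11.
Sum = Σ Δu_i · h(u_i).
Sum ≈ 1.4351.

1.4351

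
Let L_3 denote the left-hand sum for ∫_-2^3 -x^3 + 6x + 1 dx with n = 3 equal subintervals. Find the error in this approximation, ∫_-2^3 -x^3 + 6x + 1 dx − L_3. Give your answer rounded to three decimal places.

-0.694

Exact integral: ∫_-2^3 f(x) dx = 3.75.
L_3 ≈ 4.44444.
Error ≈ 3.75 − 4.44444 ≈ -0.694.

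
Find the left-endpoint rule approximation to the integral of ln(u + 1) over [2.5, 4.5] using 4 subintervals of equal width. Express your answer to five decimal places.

2.87629

Δu = (4.5 − 2.5)/4 = 0.5.
Left endpoints: 2.5, 3, 3.5, 4.
f(2.5) ≈ 1.25276, f(3) ≈ 1.38629, f(3.5) ≈ 1.50408, f(4) ≈ 1.60944.
Sum = Δu · [f(2.5) + f(3) + f(3.5) + f(4)].
Sum ≈ 2.87629.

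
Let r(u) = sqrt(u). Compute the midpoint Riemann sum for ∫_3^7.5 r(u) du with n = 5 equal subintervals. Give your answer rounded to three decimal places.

Δu = (7.5 − 3)/5 = 0.9.
Midpoints: 3.45, 4.35, 5.25, 6.15, 7.05.
r(3.45) ≈ 1.857, r(4.35) ≈ 2.086, r(5.25) ≈ 2.291, r(6.15) ≈ 2.480, r(7.05) ≈ 2.655.
Sum = Δu · [r(3.45) + r(4.35) + r(5.25) + r(6.15) + r(7.05)].
Sum ≈ 10.233.

10.233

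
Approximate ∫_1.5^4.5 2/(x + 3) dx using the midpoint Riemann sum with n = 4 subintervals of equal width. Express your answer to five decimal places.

Δx = (4.5 − 1.5)/4 = 0.75.
Midpoints: 1.875, 2.625, 3.375, 4.125.
f(1.875) = 16/39, f(2.625) = 16/45, f(3.375) = 16/51, f(4.125) = 16/57.
Sum = Δx · [f(1.875) + f(2.625) + f(3.375) + f(4.125)].
Sum ≈ 1.02018.

1.02018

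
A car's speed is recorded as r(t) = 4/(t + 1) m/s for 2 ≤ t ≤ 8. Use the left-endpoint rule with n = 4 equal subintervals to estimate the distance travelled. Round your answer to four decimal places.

Δt = (8 − 2)/4 = 1.5.
Left endpoints: 2, 3.5, 5, 6.5.
r(2) = 4/3, r(3.5) = 8/9, r(5) = 2/3, r(6.5) = 8/15.
Sum = Δt · [r(2) + r(3.5) + r(5) + r(6.5)].
Sum ≈ 5.1333.

5.1333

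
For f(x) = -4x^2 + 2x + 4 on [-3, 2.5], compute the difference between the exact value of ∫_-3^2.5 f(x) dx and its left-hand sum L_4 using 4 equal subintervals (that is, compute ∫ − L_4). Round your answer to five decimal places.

Exact integral: ∫_-3^2.5 f(x) dx ≈ -37.5833333.
L_4 = -59.640625.
Error ≈ -37.5833333 − (-59.640625) ≈ 22.05729.

22.05729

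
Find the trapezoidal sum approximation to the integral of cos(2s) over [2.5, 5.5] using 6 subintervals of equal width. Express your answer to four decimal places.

Δs = (5.5 − 2.5)/6 = 0.5.
f(2.5) ≈ 0.2837, f(3) ≈ 0.9602, f(3.5) ≈ 0.7539, f(4) ≈ -0.1455, f(4.5) ≈ -0.9111, f(5) ≈ -0.8391, f(5.5) ≈ 0.0044.
T_6 = (Δs/2)·[f(s_0) + 2f(s_1) + ... + 2f(s_{5}) + f(s_6)].
Sum ≈ -0.0188.

-0.0188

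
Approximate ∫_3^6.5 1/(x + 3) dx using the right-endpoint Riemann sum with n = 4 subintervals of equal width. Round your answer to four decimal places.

Δx = (6.5 − 3)/4 = 0.875.
Right endpoints: 3.875, 4.75, 5.625, 6.5.
f(3.875) = 8/55, f(4.75) = 4/31, f(5.625) = 8/69, f(6.5) = 2/19.
Sum = Δx · [f(3.875) + f(4.75) + f(5.625) + f(6.5)].
Sum ≈ 0.4337.

0.4337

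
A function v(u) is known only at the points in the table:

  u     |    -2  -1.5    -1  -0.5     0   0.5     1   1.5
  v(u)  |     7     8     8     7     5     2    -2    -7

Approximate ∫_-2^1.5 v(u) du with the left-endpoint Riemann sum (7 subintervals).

Δu = 0.5.
Sum = 0.5·[7 + 8 + 8 + 7 + 5 + 2 + (-2)] = 17.5.

17.5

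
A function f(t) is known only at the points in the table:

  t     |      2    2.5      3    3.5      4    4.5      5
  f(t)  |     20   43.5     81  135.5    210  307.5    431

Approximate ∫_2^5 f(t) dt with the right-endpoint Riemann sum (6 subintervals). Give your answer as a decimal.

604.25

Δt = 0.5.
Sum = 0.5·[43.5 + 81 + 135.5 + 210 + 307.5 + 431] = 604.25.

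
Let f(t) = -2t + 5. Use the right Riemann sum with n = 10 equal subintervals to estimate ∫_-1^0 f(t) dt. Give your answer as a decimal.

5.9

Δt = (0 − (-1))/10 = 0.1.
Right endpoints: -0.9, -0.8, -0.7, -0.6, -0.5, -0.4, -0.3, -0.2, -0.1, 0.
f(-0.9) = 6.8, f(-0.8) = 6.6, f(-0.7) = 6.4, f(-0.6) = 6.2, f(-0.5) = 6, f(-0.4) = 5.8, f(-0.3) = 5.6, f(-0.2) = 5.4, f(-0.1) = 5.2, f(0) = 5.
Sum = Δt · [f(-0.9) + f(-0.8) + f(-0.7) + ...].
Sum = 5.9.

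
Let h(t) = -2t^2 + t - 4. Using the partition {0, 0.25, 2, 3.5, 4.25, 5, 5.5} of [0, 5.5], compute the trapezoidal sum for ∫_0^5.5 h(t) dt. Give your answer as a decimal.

Subinterval widths: 0.25, 1.75, 1.5, 0.75, 0.75, 0.5.
h(0) = -4, h(0.25) = -3.875, h(2) = -10, h(3.5) = -25, h(4.25) = -35.875, h(5) = -49, h(5.5) = -59.
On each subinterval the trapezoid contributes (Δt_i/2)·[h(t_{i-1}) + h(t_i)].
Sum = -121.03125.

-121.03125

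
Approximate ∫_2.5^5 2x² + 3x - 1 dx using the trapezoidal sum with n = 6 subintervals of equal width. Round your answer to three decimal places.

Δx = (5 − 2.5)/6 = 5/12.
f(2.5) = 19, f(35/12) = 1783/72, f(10/3) = 281/9, f(3.75) = 38.375, f(25/6) = 416/9, f(55/12) = 3943/72, f(5) = 64.
T_6 = (Δx/2)·[f(x_0) + 2f(x_1) + ... + 2f(x_{5}) + f(x_6)].
Sum ≈ 98.686.

98.686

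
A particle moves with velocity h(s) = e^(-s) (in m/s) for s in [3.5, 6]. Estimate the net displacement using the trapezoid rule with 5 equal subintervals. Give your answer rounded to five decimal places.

Δs = (6 − 3.5)/5 = 0.5.
h(3.5) ≈ 0.03020, h(4) ≈ 0.01832, h(4.5) ≈ 0.01111, h(5) ≈ 0.00674, h(5.5) ≈ 0.00409, h(6) ≈ 0.00248.
T_5 = (Δs/2)·[h(s_0) + 2h(s_1) + ... + 2h(s_{4}) + h(s_5)].
Sum ≈ 0.02829.

0.02829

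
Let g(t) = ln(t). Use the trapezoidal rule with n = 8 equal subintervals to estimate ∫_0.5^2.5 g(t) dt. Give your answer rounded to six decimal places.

Δt = (2.5 − 0.5)/8 = 0.25.
g(0.5) ≈ -0.693147, g(0.75) ≈ -0.287682, g(1) ≈ 0.000000, g(1.25) ≈ 0.223144, g(1.5) ≈ 0.405465, g(1.75) ≈ 0.559616, g(2) ≈ 0.693147, g(2.25) ≈ 0.810930, g(2.5) ≈ 0.916291.
T_8 = (Δt/2)·[g(t_0) + 2g(t_1) + ... + 2g(t_{7}) + g(t_8)].
Sum ≈ 0.629048.

0.629048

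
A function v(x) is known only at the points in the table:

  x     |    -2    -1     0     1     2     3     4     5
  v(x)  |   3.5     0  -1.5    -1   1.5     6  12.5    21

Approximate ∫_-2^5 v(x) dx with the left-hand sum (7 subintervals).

21

Δx = 1.
Sum = 1·[3.5 + 0 + (-1.5) + (-1) + 1.5 + 6 + 12.5] = 21.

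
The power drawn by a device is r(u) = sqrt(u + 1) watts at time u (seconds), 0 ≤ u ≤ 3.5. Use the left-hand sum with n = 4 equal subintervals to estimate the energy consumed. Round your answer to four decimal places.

5.1901

Δu = (3.5 − 0)/4 = 0.875.
Left endpoints: 0, 0.875, 1.75, 2.625.
r(0) ≈ 1.0000, r(0.875) ≈ 1.3693, r(1.75) ≈ 1.6583, r(2.625) ≈ 1.9039.
Sum = Δu · [r(0) + r(0.875) + r(1.75) + r(2.625)].
Sum ≈ 5.1901.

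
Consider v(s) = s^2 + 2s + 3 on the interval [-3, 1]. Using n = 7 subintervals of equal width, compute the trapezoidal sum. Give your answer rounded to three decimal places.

13.551

Δs = (1 − (-3))/7 = 4/7.
v(-3) = 6, v(-17/7) = 198/49, v(-13/7) = 134/49, v(-9/7) = 102/49, v(-5/7) = 102/49, v(-1/7) = 134/49, v(3/7) = 198/49, v(1) = 6.
T_7 = (Δs/2)·[v(s_0) + 2v(s_1) + ... + 2v(s_{6}) + v(s_7)].
Sum ≈ 13.551.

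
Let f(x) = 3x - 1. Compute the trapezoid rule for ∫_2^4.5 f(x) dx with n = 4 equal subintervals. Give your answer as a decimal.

Δx = (4.5 − 2)/4 = 0.625.
f(2) = 5, f(2.625) = 6.875, f(3.25) = 8.75, f(3.875) = 10.625, f(4.5) = 12.5.
T_4 = (Δx/2)·[f(x_0) + 2f(x_1) + 2f(x_2) + 2f(x_3) + f(x_4)].
Sum = 21.875.

21.875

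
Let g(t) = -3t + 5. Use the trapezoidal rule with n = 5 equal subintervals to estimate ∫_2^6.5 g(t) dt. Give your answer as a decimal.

-34.875

Δt = (6.5 − 2)/5 = 0.9.
g(2) = -1, g(2.9) = -3.7, g(3.8) = -6.4, g(4.7) = -9.1, g(5.6) = -11.8, g(6.5) = -14.5.
T_5 = (Δt/2)·[g(t_0) + 2g(t_1) + ... + 2g(t_{4}) + g(t_5)].
Sum = -34.875.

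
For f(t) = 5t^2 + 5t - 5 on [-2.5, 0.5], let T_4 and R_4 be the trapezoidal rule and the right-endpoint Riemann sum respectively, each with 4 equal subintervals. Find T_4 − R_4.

5.625

T_4 = -2.34375.
R_4 = -7.96875.
T_4 − R_4 = 5.625.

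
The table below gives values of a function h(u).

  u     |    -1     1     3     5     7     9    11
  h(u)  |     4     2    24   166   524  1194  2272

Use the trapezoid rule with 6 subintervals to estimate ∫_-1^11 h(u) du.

6096

Δu = 2.
T_6 = (2/2)·[4 + 2·2 + 2·24 + 2·166 + 2·524 + 2·1194 + 2272] = 6096.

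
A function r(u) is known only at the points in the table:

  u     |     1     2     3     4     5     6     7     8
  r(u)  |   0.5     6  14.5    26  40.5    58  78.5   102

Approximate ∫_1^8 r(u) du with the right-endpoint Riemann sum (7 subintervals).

325.5

Δu = 1.
Sum = 1·[6 + 14.5 + 26 + 40.5 + 58 + 78.5 + 102] = 325.5.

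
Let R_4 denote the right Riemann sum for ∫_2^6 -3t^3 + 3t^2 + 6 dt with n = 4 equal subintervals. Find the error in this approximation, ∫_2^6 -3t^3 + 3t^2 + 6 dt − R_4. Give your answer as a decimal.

Exact integral: ∫_2^6 f(t) dt = -728.
R_4 = -1014.
Error = -728 − (-1014) = 286.

286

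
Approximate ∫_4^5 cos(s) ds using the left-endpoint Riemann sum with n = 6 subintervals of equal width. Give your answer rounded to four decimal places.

Δs = (5 − 4)/6 = 1/6.
Left endpoints: 4, 25/6, 13/3, 4.5, 14/3, 29/6.
f(4) ≈ -0.6536, f(25/6) ≈ -0.5190, f(13/3) ≈ -0.3700, f(4.5) ≈ -0.2108, f(14/3) ≈ -0.0457, f(29/6) ≈ 0.1206.
Sum = Δs · [f(4) + f(25/6) + f(13/3) + ...].
Sum ≈ -0.2798.

-0.2798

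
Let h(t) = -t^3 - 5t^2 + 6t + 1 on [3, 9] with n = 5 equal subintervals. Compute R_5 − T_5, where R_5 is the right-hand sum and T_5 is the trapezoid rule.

-615.6

R_5 = -3216.72.
T_5 = -2601.12.
R_5 − T_5 = -615.6.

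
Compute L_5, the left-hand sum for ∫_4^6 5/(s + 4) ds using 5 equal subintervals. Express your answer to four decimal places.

Δs = (6 − 4)/5 = 0.4.
Left endpoints: 4, 4.4, 4.8, 5.2, 5.6.
f(4) = 0.625, f(4.4) = 25/42, f(4.8) = 25/44, f(5.2) = 25/46, f(5.6) = 25/48.
Sum = Δs · [f(4) + f(4.4) + f(4.8) + f(5.2) + f(5.6)].
Sum ≈ 1.1411.

1.1411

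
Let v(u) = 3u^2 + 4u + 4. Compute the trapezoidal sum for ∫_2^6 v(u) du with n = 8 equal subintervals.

Δu = (6 − 2)/8 = 0.5.
v(2) = 24, v(2.5) = 32.75, v(3) = 43, v(3.5) = 54.75, v(4) = 68, v(4.5) = 82.75, v(5) = 99, v(5.5) = 116.75, v(6) = 136.
T_8 = (Δu/2)·[v(u_0) + 2v(u_1) + ... + 2v(u_{7}) + v(u_8)].
Sum = 288.5.

288.5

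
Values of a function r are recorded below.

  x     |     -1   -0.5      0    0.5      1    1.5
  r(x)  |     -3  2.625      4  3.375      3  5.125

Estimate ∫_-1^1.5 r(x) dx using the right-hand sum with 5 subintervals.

9.0625

Δx = 0.5.
Sum = 0.5·[2.625 + 4 + 3.375 + 3 + 5.125] = 9.0625.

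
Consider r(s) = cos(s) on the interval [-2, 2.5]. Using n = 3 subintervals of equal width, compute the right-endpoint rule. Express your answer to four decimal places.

Δs = (2.5 − (-2))/3 = 1.5.
Right endpoints: -0.5, 1, 2.5.
r(-0.5) ≈ 0.8776, r(1) ≈ 0.5403, r(2.5) ≈ -0.8011.
Sum = Δs · [r(-0.5) + r(1) + r(2.5)].
Sum ≈ 0.9251.

0.9251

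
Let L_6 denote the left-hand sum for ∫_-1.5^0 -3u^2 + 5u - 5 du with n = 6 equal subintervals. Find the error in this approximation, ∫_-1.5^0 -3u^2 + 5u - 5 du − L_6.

1.828125

Exact integral: ∫_-1.5^0 f(u) du = -16.5.
L_6 = -18.328125.
Error = -16.5 − (-18.328125) = 1.828125.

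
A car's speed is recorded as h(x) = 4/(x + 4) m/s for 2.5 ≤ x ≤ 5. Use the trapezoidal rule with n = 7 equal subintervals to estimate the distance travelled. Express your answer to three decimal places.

Δx = (5 − 2.5)/7 = 5/14.
h(2.5) = 8/13, h(20/7) = 7/12, h(45/14) = 56/101, h(25/7) = 28/53, h(55/14) = 56/111, h(30/7) = 14/29, h(65/14) = 56/121, h(5) = 4/9.
T_7 = (Δx/2)·[h(x_0) + 2h(x_1) + ... + 2h(x_{6}) + h(x_7)].
Sum ≈ 1.302.

1.302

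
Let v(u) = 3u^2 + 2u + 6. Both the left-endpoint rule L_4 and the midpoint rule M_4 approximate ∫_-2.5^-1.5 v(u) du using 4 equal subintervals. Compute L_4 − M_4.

1.296875

L_4 = 15.53125.
M_4 = 14.234375.
L_4 − M_4 = 1.296875.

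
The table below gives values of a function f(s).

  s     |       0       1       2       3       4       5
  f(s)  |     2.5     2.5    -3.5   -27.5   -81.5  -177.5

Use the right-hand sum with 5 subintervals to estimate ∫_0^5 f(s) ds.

-287.5

Δs = 1.
Sum = 1·[2.5 + (-3.5) + (-27.5) + (-81.5) + (-177.5)] = -287.5.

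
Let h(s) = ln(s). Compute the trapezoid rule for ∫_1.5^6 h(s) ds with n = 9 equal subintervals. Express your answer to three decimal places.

5.632

Δs = (6 − 1.5)/9 = 0.5.
h(1.5) ≈ 0.405, h(2) ≈ 0.693, h(2.5) ≈ 0.916, h(3) ≈ 1.099, h(3.5) ≈ 1.253, h(4) ≈ 1.386, h(4.5) ≈ 1.504, h(5) ≈ 1.609, h(5.5) ≈ 1.705, h(6) ≈ 1.792.
T_9 = (Δs/2)·[h(s_0) + 2h(s_1) + ... + 2h(s_{8}) + h(s_9)].
Sum ≈ 5.632.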